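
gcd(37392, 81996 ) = 12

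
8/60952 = 1/7619 = 0.00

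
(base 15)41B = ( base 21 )222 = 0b1110011110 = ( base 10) 926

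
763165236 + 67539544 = 830704780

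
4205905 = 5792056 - 1586151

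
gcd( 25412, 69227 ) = 1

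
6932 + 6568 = 13500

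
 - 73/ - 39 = 73/39  =  1.87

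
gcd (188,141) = 47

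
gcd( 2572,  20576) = 2572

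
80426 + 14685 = 95111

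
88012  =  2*44006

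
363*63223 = 22949949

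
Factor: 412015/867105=3^( - 4)*19^1*2141^ ( - 1)  *  4337^1 =82403/173421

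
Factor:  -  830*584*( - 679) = 2^4*5^1*7^1*73^1*83^1*97^1 = 329124880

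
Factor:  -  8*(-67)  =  2^3 * 67^1  =  536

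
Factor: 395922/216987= 874/479 = 2^1*19^1*23^1* 479^(-1)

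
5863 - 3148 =2715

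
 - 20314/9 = -20314/9 = - 2257.11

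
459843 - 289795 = 170048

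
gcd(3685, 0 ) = 3685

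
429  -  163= 266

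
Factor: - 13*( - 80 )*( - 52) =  - 2^6 * 5^1 * 13^2 = - 54080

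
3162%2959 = 203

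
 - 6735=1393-8128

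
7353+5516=12869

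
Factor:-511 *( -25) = 5^2*7^1*73^1 = 12775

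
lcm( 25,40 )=200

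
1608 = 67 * 24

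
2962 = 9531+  - 6569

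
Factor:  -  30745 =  -5^1*11^1 * 13^1 * 43^1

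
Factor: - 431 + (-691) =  - 1122 = - 2^1 * 3^1 * 11^1 * 17^1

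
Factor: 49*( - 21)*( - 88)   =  90552 = 2^3*3^1*7^3*11^1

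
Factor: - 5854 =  - 2^1* 2927^1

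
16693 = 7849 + 8844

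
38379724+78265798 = 116645522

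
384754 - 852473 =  - 467719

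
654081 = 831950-177869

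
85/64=1 + 21/64 = 1.33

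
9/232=9/232 = 0.04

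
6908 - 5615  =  1293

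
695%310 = 75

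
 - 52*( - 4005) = 208260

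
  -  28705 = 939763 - 968468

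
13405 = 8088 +5317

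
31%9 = 4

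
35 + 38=73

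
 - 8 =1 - 9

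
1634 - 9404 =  - 7770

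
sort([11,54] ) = [ 11,  54]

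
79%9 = 7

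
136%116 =20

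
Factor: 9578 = 2^1*4789^1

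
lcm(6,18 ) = 18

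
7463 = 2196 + 5267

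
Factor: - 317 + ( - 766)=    - 1083 = - 3^1 * 19^2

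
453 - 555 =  - 102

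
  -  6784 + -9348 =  - 16132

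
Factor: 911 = 911^1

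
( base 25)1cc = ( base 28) 15D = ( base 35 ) QR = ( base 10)937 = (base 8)1651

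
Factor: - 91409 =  - 17^1*19^1* 283^1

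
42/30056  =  21/15028 = 0.00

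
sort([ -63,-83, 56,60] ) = [-83, - 63, 56,  60] 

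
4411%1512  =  1387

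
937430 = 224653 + 712777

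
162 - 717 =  - 555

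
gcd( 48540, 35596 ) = 3236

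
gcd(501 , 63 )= 3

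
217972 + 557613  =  775585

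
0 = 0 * ( -490)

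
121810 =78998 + 42812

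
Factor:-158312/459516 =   -  2^1*3^( - 1 )*7^1 * 11^1 * 149^( - 1) =- 154/447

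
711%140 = 11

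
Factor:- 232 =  - 2^3*29^1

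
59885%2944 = 1005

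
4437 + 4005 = 8442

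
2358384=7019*336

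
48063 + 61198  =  109261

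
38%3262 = 38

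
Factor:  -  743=  -  743^1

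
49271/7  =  49271/7 = 7038.71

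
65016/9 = 7224 = 7224.00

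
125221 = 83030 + 42191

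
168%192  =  168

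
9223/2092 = 4 + 855/2092 = 4.41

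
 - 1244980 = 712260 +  -1957240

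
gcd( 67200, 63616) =896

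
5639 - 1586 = 4053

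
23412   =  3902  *6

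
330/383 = 330/383 = 0.86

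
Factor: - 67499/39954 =-2^(  -  1 )*3^( - 1)*6659^( - 1 ) * 67499^1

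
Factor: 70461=3^2*7829^1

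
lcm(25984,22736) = 181888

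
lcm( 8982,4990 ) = 44910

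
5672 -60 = 5612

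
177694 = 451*394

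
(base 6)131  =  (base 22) 2b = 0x37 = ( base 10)55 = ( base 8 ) 67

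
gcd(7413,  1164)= 3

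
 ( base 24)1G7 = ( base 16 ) 3C7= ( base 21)241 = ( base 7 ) 2551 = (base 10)967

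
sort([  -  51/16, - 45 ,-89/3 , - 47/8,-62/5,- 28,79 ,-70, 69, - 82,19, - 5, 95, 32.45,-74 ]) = [-82 , - 74, - 70,-45 , - 89/3, - 28,-62/5, - 47/8,-5,-51/16, 19,  32.45 , 69, 79 , 95 ]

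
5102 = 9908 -4806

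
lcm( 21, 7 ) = 21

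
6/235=6/235 = 0.03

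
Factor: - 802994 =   -  2^1 * 179^1*2243^1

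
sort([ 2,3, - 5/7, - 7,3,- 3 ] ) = [ - 7, - 3,-5/7,2,3, 3 ]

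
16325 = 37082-20757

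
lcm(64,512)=512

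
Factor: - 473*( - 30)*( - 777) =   -  11025630= - 2^1*3^2*5^1*7^1*11^1*37^1 * 43^1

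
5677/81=5677/81 = 70.09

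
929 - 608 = 321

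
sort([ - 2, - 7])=[  -  7, - 2] 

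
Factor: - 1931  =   - 1931^1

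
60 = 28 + 32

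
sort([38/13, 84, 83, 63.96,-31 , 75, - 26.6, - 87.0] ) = [ - 87.0, - 31, - 26.6, 38/13,  63.96,75, 83,84 ]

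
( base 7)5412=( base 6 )12520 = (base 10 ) 1920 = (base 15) 880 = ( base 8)3600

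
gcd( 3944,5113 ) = 1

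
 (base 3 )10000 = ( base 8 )121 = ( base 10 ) 81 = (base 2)1010001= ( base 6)213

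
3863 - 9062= - 5199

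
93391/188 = 496 + 143/188 = 496.76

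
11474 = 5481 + 5993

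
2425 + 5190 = 7615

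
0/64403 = 0 = 0.00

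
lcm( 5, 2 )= 10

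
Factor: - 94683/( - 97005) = 5^(  -  1)*29^( - 1 )*37^1*223^( - 1)*853^1 = 31561/32335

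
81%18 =9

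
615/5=123 = 123.00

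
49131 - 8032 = 41099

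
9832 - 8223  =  1609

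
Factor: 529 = 23^2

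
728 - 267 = 461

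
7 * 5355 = 37485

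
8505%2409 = 1278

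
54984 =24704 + 30280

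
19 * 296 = 5624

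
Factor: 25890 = 2^1*3^1 * 5^1*863^1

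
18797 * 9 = 169173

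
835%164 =15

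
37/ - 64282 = - 37/64282  =  -  0.00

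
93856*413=38762528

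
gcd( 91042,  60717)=1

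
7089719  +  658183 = 7747902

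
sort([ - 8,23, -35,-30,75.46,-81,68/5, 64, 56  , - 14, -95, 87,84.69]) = [ - 95, - 81, - 35, - 30,- 14 , - 8, 68/5,23,56,64, 75.46,84.69, 87]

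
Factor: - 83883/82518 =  - 27961/27506 = - 2^ ( - 1)*17^( - 1 )*809^( - 1) * 27961^1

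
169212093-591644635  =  -422432542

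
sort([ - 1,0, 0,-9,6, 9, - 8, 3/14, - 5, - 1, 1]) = [ - 9 , - 8, - 5, - 1, - 1,0,  0,3/14, 1, 6, 9 ]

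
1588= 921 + 667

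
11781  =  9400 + 2381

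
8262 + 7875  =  16137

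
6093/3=2031  =  2031.00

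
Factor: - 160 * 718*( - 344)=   39518720 = 2^9 *5^1 * 43^1*359^1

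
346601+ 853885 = 1200486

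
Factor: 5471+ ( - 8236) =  - 5^1*7^1*79^1=-2765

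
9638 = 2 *4819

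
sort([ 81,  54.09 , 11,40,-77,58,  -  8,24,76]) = [ - 77,-8, 11,24,  40, 54.09,58, 76,81]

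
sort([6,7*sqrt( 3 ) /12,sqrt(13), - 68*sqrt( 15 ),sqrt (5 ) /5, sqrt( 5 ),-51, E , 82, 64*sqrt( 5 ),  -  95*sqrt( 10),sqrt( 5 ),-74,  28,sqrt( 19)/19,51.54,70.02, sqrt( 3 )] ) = [ - 95*sqrt(10), - 68*sqrt(15 ), -74, - 51,sqrt(19 )/19, sqrt( 5 ) /5,7*sqrt( 3)/12,sqrt( 3 ), sqrt( 5), sqrt(5 ),E, sqrt( 13),  6, 28 , 51.54,70.02, 82,64*sqrt( 5)] 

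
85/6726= 85/6726 = 0.01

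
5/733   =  5/733=0.01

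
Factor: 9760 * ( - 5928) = - 2^8* 3^1* 5^1*13^1*19^1*61^1=- 57857280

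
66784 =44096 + 22688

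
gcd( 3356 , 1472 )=4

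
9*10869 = 97821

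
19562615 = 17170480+2392135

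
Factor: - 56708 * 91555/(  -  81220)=31^ ( - 1)*131^ ( - 1) * 14177^1 * 18311^1 = 259595047/4061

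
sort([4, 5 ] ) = [4,5 ]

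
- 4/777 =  - 4/777 = - 0.01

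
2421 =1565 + 856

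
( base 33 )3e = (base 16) 71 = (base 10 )113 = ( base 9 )135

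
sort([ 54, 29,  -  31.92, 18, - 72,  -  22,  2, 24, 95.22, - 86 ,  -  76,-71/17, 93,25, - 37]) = [  -  86,- 76, - 72, - 37, - 31.92, - 22, - 71/17, 2, 18, 24, 25, 29, 54,93, 95.22]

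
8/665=8/665 = 0.01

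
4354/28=155+1/2 = 155.50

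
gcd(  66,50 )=2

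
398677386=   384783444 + 13893942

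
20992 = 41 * 512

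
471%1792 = 471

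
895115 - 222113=673002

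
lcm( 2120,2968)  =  14840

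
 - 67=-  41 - 26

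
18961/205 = 92 + 101/205 = 92.49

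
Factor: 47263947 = 3^1* 15754649^1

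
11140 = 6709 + 4431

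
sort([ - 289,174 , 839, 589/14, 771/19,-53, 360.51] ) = [-289,-53, 771/19, 589/14, 174,360.51, 839 ] 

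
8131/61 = 133 +18/61 = 133.30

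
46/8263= 46/8263 = 0.01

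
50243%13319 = 10286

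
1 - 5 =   -  4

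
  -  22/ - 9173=22/9173 = 0.00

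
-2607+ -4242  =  -6849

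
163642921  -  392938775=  - 229295854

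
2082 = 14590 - 12508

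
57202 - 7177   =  50025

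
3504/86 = 40+32/43 = 40.74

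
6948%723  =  441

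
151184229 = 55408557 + 95775672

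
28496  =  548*52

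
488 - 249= 239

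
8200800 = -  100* (-82008) 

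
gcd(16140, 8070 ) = 8070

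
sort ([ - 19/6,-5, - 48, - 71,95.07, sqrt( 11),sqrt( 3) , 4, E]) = [ - 71,-48, - 5, - 19/6,sqrt( 3),E,sqrt(11), 4,95.07 ]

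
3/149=3/149=0.02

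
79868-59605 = 20263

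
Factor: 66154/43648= 97/64 =2^( - 6 ) *97^1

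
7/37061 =7/37061 = 0.00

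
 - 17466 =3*( - 5822) 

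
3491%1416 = 659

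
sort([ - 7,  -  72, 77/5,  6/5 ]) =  [ - 72, - 7 , 6/5, 77/5 ] 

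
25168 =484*52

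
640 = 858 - 218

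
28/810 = 14/405 = 0.03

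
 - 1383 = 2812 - 4195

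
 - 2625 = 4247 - 6872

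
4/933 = 4/933 = 0.00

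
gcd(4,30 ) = 2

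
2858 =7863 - 5005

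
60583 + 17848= 78431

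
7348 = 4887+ 2461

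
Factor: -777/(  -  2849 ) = 3/11 = 3^1*11^(-1) 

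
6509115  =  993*6555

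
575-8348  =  -7773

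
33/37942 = 33/37942 = 0.00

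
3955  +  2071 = 6026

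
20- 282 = -262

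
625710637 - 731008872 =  - 105298235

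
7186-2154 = 5032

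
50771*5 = 253855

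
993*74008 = 73489944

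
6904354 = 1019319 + 5885035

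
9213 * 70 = 644910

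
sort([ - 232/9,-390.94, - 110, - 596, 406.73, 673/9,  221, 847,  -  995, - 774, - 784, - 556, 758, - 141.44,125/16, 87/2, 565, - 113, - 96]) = [ - 995, - 784,  -  774, - 596  , - 556, - 390.94, - 141.44, - 113, - 110, - 96,-232/9 , 125/16, 87/2, 673/9, 221,406.73, 565 , 758,  847]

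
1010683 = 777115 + 233568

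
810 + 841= 1651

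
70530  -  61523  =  9007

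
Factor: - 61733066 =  - 2^1 * 4877^1*6329^1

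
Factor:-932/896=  - 2^(-5)*7^( - 1 )*233^1 = -  233/224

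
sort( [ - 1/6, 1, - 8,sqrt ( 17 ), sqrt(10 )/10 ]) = [ - 8, - 1/6 , sqrt( 10) /10, 1, sqrt(17) ] 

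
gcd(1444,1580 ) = 4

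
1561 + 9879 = 11440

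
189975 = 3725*51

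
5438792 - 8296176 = - 2857384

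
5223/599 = 8 + 431/599 = 8.72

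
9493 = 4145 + 5348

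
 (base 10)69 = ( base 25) 2J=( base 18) 3F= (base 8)105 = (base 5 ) 234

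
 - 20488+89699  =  69211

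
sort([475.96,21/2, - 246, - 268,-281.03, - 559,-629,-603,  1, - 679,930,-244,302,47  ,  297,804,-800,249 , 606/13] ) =[ - 800 ,-679,-629,  -  603,-559,-281.03, - 268, - 246, - 244,1,21/2,606/13,47,249,297, 302,475.96, 804,  930]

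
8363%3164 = 2035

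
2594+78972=81566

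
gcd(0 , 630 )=630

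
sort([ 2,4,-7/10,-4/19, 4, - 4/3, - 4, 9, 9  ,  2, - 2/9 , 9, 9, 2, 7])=[ - 4 , - 4/3,  -  7/10, - 2/9, - 4/19,  2, 2,2, 4,4, 7,9,  9,9, 9 ]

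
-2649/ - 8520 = 883/2840 = 0.31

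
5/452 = 5/452 = 0.01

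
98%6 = 2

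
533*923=491959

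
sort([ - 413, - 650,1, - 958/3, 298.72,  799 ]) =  [ - 650, - 413, - 958/3, 1, 298.72, 799 ] 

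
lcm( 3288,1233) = 9864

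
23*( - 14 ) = -322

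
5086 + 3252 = 8338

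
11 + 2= 13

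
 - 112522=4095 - 116617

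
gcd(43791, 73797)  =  3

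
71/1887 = 71/1887 = 0.04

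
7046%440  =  6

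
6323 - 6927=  - 604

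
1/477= 1/477 = 0.00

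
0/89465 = 0 = 0.00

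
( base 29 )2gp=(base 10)2171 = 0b100001111011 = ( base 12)130B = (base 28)2lf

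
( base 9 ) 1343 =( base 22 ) 21l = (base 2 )1111110011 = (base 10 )1011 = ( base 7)2643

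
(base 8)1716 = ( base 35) RT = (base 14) 4D8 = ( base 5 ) 12344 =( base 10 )974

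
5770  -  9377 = - 3607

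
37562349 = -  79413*( - 473 )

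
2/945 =2/945  =  0.00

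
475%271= 204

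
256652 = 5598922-5342270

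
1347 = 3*449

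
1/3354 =1/3354 =0.00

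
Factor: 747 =3^2*83^1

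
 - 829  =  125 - 954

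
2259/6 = 753/2 = 376.50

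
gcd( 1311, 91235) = 1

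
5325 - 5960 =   -  635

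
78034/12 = 6502+ 5/6  =  6502.83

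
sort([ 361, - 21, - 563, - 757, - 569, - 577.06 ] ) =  [ - 757, - 577.06, - 569,-563,  -  21,  361 ] 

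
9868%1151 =660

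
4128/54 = 76 + 4/9 =76.44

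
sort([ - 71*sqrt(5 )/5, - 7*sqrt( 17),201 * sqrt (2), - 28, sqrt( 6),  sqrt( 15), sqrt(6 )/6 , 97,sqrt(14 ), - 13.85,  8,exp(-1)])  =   [ - 71*sqrt( 5 ) /5, - 7*sqrt( 17), - 28, - 13.85,exp (-1 ),sqrt( 6 ) /6, sqrt(6) , sqrt( 14),  sqrt (15), 8, 97, 201*sqrt ( 2)]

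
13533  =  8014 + 5519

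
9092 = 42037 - 32945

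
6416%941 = 770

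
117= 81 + 36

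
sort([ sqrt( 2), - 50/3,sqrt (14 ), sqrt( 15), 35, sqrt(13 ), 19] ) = [ - 50/3,  sqrt ( 2),sqrt( 13),sqrt( 14 ), sqrt( 15),19, 35 ] 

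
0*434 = 0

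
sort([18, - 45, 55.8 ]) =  [-45,18,  55.8 ] 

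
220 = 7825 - 7605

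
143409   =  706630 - 563221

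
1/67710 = 1/67710 =0.00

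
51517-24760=26757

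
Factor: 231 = 3^1 * 7^1*11^1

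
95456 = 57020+38436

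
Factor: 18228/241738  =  2^1*3^1*7^1*557^( - 1) = 42/557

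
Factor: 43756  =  2^2*10939^1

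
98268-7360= 90908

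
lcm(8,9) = 72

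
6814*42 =286188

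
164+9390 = 9554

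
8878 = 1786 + 7092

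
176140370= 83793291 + 92347079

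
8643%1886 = 1099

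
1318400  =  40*32960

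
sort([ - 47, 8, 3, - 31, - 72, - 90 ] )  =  [ - 90, - 72, - 47, - 31,3, 8] 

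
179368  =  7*25624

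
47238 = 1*47238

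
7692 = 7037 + 655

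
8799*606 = 5332194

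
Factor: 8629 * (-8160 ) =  - 2^5*3^1*5^1*17^1*8629^1 = - 70412640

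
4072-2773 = 1299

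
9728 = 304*32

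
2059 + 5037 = 7096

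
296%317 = 296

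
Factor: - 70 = - 2^1*5^1*7^1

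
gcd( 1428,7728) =84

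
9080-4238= 4842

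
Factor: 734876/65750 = 367438/32875 =2^1*5^( - 3 )*17^1*101^1*107^1*263^(- 1 )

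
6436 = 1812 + 4624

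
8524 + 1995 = 10519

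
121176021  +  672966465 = 794142486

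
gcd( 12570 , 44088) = 6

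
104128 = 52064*2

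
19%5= 4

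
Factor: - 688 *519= -357072 = - 2^4 * 3^1 *43^1*173^1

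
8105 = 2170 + 5935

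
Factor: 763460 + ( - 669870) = 2^1*5^1*7^2 *191^1 = 93590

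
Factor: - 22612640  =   - 2^5*5^1*31^1*47^1*97^1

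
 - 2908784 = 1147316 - 4056100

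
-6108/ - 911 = 6 + 642/911= 6.70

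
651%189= 84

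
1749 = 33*53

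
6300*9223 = 58104900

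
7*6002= 42014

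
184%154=30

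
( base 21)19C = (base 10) 642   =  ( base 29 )M4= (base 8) 1202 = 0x282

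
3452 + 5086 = 8538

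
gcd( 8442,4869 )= 9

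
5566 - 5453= 113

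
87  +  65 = 152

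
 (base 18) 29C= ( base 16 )336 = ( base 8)1466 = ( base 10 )822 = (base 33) OU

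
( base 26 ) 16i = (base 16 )352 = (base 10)850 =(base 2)1101010010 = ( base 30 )SA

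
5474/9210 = 2737/4605=0.59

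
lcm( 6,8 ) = 24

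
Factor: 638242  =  2^1*11^1*67^1 * 433^1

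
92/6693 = 4/291 = 0.01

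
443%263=180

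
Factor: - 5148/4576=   -  2^(-3 )*3^2 =- 9/8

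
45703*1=45703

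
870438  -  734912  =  135526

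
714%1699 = 714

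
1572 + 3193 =4765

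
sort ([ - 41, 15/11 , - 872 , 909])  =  [ - 872 ,- 41 , 15/11,909] 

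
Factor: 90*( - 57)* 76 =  - 389880= - 2^3  *  3^3*5^1*19^2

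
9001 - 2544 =6457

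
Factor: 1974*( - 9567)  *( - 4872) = 92008976976 = 2^4*3^4 * 7^2*29^1*47^1*1063^1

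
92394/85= 92394/85= 1086.99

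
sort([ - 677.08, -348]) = [  -  677.08, - 348] 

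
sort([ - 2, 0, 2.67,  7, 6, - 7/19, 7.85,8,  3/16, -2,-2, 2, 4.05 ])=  [ - 2, - 2, -2,-7/19,0,3/16 , 2, 2.67,  4.05, 6,  7,7.85, 8 ]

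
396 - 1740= -1344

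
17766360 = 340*52254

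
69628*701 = 48809228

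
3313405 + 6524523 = 9837928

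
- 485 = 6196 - 6681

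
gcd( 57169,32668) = 8167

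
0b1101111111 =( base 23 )1fl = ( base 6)4051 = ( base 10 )895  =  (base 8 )1577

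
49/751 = 49/751= 0.07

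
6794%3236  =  322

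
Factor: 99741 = 3^1*33247^1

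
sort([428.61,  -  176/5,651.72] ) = [ - 176/5 , 428.61,651.72]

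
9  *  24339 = 219051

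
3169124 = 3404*931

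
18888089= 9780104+9107985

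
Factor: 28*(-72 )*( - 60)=120960 = 2^7*3^3*5^1*7^1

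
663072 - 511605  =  151467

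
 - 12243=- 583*21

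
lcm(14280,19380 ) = 271320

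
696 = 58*12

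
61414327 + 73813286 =135227613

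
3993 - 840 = 3153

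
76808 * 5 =384040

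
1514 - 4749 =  -3235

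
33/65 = 33/65 = 0.51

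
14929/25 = 14929/25 = 597.16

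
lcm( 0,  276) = 0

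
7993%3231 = 1531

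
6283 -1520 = 4763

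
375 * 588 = 220500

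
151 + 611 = 762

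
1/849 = 1/849 =0.00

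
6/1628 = 3/814 = 0.00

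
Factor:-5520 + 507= - 3^2*557^1 = - 5013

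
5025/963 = 1675/321=5.22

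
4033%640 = 193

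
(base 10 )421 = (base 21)K1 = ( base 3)120121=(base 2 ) 110100101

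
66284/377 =175 + 309/377  =  175.82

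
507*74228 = 37633596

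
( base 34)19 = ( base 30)1d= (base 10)43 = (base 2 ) 101011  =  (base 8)53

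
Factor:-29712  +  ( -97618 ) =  - 127330 = - 2^1*5^1*7^1*17^1*107^1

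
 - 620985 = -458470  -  162515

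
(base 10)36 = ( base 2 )100100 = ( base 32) 14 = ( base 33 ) 13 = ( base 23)1d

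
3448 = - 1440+4888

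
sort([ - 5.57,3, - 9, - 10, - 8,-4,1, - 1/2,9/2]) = [ - 10, - 9, - 8, - 5.57,-4, - 1/2, 1, 3,9/2]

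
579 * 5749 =3328671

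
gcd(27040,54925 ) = 845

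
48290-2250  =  46040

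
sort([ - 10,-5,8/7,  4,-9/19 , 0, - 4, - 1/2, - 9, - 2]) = [ - 10,-9, - 5, - 4,  -  2,- 1/2,-9/19, 0,8/7,4] 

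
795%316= 163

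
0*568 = 0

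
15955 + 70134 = 86089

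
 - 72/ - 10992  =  3/458 = 0.01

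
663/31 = 663/31= 21.39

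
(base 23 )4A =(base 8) 146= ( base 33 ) 33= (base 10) 102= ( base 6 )250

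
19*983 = 18677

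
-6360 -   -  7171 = 811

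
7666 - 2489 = 5177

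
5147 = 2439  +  2708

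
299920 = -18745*( - 16 )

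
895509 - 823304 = 72205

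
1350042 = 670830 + 679212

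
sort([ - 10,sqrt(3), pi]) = [ - 10, sqrt(3), pi]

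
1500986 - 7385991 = -5885005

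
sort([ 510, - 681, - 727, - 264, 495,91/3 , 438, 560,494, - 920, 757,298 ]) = [ - 920 , - 727, - 681, - 264, 91/3, 298, 438 , 494,  495,510,560,757 ] 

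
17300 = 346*50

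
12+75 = 87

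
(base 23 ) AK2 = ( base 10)5752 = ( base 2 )1011001111000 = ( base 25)952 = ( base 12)33B4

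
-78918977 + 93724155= 14805178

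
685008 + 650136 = 1335144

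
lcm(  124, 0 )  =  0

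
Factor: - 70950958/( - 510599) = 2^1*13^1*137^ (-1 ) * 3727^( - 1) * 2728883^1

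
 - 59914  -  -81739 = 21825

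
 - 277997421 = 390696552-668693973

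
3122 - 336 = 2786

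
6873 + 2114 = 8987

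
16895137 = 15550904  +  1344233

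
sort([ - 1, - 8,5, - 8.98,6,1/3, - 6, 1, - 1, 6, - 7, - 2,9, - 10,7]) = [ - 10, - 8.98, - 8,-7,-6, - 2, - 1 ,-1,1/3 , 1, 5, 6, 6,7,9] 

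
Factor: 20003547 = 3^1*61^1*281^1*389^1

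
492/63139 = 492/63139 = 0.01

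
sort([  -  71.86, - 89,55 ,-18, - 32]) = [-89, - 71.86, - 32, -18, 55]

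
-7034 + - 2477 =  - 9511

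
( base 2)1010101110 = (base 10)686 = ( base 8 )1256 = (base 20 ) 1e6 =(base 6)3102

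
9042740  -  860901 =8181839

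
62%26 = 10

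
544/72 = 7 + 5/9 = 7.56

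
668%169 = 161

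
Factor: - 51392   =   - 2^6*11^1*73^1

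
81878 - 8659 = 73219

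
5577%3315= 2262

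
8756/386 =22 + 132/193  =  22.68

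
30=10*3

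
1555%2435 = 1555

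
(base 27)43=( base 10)111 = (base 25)4B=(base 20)5b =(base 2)1101111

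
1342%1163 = 179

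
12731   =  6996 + 5735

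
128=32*4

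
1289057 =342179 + 946878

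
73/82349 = 73/82349 = 0.00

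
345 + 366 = 711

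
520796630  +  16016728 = 536813358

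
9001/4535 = 9001/4535 = 1.98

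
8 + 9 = 17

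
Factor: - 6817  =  - 17^1*401^1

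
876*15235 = 13345860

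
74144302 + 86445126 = 160589428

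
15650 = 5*3130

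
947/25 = 947/25 = 37.88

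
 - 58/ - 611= 58/611  =  0.09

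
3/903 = 1/301= 0.00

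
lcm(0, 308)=0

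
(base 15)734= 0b11001011000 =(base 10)1624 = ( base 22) 37I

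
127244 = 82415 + 44829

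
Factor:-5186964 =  - 2^2 * 3^1*571^1*757^1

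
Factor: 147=3^1*7^2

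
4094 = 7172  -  3078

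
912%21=9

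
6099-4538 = 1561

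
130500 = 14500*9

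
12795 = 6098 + 6697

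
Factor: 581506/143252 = 2^( - 1) * 59^( - 1)*479^1 =479/118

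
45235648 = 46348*976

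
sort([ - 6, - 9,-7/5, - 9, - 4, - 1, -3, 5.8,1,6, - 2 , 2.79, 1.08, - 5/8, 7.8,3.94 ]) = [ - 9, - 9, - 6,-4, - 3, - 2, - 7/5,-1, - 5/8,1, 1.08, 2.79, 3.94,5.8, 6, 7.8 ]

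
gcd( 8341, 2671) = 1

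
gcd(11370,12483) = 3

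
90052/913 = 98 + 578/913   =  98.63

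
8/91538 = 4/45769 = 0.00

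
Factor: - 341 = - 11^1*31^1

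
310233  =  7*44319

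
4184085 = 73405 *57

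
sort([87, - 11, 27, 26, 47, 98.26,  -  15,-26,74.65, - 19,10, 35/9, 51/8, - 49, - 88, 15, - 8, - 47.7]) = [-88 ,-49, - 47.7 , - 26, - 19, -15, - 11, - 8,35/9, 51/8, 10, 15, 26, 27 , 47,74.65, 87,98.26]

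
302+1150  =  1452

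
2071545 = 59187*35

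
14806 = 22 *673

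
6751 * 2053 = 13859803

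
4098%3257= 841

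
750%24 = 6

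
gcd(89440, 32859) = 1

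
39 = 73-34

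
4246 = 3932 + 314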